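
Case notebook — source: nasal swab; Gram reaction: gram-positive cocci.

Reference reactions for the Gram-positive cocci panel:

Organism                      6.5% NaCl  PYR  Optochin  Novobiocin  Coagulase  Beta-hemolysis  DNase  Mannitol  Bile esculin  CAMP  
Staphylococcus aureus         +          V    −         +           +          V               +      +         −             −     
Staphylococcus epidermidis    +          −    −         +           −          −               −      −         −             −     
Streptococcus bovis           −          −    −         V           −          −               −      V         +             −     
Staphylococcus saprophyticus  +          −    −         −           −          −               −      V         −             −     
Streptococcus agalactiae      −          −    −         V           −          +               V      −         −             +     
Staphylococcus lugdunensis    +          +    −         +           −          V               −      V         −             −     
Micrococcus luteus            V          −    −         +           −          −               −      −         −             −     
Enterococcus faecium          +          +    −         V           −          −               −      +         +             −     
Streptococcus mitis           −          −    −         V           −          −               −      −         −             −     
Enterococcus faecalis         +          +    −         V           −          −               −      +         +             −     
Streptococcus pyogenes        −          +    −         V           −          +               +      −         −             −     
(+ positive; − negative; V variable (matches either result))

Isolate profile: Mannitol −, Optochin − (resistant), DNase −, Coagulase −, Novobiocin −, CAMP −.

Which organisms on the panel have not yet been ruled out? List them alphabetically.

DNase −: excludes Staphylococcus aureus, Streptococcus pyogenes — 9 left.
Mannitol −: excludes Enterococcus faecium, Enterococcus faecalis — 7 left.
CAMP −: excludes Streptococcus agalactiae — 6 left.
Optochin −: all 6 remaining candidates are consistent.
Coagulase −: all 6 remaining candidates are consistent.
Novobiocin −: excludes Staphylococcus epidermidis, Staphylococcus lugdunensis, Micrococcus luteus — 3 left.

Staphylococcus saprophyticus, Streptococcus bovis, Streptococcus mitis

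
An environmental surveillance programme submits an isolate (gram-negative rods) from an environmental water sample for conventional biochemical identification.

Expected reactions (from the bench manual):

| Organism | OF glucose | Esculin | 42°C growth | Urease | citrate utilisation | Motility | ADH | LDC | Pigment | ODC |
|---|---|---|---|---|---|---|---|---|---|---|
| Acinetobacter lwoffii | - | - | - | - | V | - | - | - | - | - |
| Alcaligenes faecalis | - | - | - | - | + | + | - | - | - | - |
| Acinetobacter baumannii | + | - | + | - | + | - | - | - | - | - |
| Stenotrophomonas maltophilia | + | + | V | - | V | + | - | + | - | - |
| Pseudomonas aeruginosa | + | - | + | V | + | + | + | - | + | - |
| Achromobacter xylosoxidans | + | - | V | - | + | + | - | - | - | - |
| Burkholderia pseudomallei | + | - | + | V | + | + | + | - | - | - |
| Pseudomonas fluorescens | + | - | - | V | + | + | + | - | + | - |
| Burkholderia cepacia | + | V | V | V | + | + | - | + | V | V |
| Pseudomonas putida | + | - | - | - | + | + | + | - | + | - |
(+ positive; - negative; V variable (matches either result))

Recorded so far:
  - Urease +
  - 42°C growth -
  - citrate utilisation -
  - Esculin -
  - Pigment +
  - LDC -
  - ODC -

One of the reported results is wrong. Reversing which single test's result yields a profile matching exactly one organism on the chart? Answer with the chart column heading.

citrate utilisation

As reported, no row in the chart matches all 7 reactions.
Reversing LDC → still no organism matches.
Reversing citrate utilisation (to +) → unique match: Pseudomonas fluorescens.
Reversing Esculin → still no organism matches.
Reversing ODC → still no organism matches.
Reversing Pigment → still no organism matches.
Reversing Urease → still no organism matches.
Reversing 42°C growth → still no organism matches.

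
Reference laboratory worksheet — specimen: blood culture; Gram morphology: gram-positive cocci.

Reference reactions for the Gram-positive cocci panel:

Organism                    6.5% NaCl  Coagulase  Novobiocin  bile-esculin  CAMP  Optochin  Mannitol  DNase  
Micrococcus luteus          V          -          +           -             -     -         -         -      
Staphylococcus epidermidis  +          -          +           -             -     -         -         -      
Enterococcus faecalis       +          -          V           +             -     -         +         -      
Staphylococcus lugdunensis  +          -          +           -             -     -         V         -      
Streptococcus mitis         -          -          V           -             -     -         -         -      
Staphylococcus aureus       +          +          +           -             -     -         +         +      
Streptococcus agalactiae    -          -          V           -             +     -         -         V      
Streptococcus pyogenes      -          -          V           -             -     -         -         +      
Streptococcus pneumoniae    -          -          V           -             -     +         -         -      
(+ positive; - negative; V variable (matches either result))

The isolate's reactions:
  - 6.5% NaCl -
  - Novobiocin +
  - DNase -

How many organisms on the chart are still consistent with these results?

6.5% NaCl -: excludes Staphylococcus epidermidis, Enterococcus faecalis, Staphylococcus lugdunensis, Staphylococcus aureus — 5 left.
DNase -: excludes Streptococcus pyogenes — 4 left.
Novobiocin +: all 4 remaining candidates are consistent.
Still consistent: Micrococcus luteus, Streptococcus agalactiae, Streptococcus mitis, Streptococcus pneumoniae.

4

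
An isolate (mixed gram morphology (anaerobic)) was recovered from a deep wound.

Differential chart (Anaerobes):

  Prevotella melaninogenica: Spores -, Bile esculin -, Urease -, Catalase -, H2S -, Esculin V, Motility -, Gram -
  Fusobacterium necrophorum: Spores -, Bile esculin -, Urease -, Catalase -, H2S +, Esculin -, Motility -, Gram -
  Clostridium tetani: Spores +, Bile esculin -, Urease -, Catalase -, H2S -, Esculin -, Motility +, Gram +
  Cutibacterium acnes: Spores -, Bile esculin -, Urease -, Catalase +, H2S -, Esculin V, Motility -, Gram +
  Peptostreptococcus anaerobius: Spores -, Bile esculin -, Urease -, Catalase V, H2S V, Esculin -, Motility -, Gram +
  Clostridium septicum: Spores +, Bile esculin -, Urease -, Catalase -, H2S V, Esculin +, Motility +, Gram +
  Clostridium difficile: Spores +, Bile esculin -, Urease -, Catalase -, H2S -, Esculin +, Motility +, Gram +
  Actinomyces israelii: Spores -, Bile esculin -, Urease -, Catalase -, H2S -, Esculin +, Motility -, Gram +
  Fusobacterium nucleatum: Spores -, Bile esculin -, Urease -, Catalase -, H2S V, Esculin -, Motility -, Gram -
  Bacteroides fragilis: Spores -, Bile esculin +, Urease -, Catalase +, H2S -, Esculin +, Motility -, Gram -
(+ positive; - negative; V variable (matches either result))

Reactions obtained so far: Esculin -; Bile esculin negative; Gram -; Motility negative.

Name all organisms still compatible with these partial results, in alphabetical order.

Motility -: excludes Clostridium tetani, Clostridium septicum, Clostridium difficile — 7 left.
Bile esculin -: excludes Bacteroides fragilis — 6 left.
Esculin -: excludes Actinomyces israelii — 5 left.
Gram -: excludes Cutibacterium acnes, Peptostreptococcus anaerobius — 3 left.

Fusobacterium necrophorum, Fusobacterium nucleatum, Prevotella melaninogenica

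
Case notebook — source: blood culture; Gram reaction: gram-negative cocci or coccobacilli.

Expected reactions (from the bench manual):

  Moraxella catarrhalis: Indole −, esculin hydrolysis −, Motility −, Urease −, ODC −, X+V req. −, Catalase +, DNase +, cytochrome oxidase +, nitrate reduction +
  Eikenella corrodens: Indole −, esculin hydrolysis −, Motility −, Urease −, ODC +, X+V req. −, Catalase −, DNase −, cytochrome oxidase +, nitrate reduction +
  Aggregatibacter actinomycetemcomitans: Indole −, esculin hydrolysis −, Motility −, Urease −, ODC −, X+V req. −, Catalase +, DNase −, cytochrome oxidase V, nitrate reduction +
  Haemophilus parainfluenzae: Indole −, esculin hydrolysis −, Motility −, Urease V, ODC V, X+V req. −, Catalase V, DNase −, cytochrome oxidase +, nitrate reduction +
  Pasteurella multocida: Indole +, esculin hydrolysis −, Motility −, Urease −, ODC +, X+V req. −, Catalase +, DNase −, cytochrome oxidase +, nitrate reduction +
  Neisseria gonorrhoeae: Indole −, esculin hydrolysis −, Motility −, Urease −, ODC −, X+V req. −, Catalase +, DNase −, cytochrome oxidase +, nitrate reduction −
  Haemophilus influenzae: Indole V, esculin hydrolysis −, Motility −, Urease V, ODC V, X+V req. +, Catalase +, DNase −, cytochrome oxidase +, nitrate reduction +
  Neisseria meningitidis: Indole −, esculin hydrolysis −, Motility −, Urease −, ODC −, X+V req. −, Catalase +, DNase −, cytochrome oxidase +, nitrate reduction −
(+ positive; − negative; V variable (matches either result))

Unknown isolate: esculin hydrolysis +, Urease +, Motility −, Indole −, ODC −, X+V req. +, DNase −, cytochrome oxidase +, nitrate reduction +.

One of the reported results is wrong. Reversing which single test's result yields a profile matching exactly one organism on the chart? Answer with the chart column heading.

As reported, no row in the chart matches all 9 reactions.
Reversing Motility → still no organism matches.
Reversing Indole → still no organism matches.
Reversing Urease → still no organism matches.
Reversing esculin hydrolysis (to −) → unique match: Haemophilus influenzae.
Reversing DNase → still no organism matches.
Reversing X+V req. → still no organism matches.
Reversing ODC → still no organism matches.
Reversing nitrate reduction → still no organism matches.
Reversing cytochrome oxidase → still no organism matches.

esculin hydrolysis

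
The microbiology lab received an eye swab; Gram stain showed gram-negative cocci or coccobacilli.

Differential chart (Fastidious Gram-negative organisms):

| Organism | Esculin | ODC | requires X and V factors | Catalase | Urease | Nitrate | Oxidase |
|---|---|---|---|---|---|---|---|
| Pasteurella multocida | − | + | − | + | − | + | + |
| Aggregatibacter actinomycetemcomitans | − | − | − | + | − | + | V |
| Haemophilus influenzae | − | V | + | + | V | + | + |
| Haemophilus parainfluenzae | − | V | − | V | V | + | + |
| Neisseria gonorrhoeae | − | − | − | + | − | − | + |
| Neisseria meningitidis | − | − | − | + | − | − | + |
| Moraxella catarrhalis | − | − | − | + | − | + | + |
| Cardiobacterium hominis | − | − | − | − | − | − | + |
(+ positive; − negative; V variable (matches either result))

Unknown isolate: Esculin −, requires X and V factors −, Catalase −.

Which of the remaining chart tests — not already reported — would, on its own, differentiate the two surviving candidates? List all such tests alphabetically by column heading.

Nitrate

Catalase −: excludes 6 organisms — 2 left.
requires X and V factors −: all 2 remaining candidates are consistent.
Esculin −: all 2 remaining candidates are consistent.
Two candidates remain: Cardiobacterium hominis and Haemophilus parainfluenzae.
  ODC: − vs V — variable for at least one, does not separate.
  Urease: − vs V — variable for at least one, does not separate.
  Nitrate: Cardiobacterium hominis −, Haemophilus parainfluenzae + — discriminates.
  Oxidase: + vs + — same for both, does not separate.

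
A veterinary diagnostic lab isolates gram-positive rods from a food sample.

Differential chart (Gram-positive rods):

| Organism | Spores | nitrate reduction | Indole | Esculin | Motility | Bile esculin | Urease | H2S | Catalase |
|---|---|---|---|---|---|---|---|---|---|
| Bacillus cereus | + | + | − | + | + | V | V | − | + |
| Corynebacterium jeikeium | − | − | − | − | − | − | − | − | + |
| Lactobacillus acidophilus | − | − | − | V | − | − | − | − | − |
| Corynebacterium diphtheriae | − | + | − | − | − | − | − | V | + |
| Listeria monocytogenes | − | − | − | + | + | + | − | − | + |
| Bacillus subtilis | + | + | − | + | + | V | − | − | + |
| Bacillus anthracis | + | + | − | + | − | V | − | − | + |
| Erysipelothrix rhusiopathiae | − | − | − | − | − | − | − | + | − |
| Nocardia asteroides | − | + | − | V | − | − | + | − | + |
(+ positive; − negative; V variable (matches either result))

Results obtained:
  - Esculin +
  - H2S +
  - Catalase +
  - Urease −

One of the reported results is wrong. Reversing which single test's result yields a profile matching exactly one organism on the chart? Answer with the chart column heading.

As reported, no row in the chart matches all 4 reactions.
Reversing Urease → still no organism matches.
Reversing H2S → 4 organisms match (not unique).
Reversing Esculin (to −) → unique match: Corynebacterium diphtheriae.
Reversing Catalase → still no organism matches.

Esculin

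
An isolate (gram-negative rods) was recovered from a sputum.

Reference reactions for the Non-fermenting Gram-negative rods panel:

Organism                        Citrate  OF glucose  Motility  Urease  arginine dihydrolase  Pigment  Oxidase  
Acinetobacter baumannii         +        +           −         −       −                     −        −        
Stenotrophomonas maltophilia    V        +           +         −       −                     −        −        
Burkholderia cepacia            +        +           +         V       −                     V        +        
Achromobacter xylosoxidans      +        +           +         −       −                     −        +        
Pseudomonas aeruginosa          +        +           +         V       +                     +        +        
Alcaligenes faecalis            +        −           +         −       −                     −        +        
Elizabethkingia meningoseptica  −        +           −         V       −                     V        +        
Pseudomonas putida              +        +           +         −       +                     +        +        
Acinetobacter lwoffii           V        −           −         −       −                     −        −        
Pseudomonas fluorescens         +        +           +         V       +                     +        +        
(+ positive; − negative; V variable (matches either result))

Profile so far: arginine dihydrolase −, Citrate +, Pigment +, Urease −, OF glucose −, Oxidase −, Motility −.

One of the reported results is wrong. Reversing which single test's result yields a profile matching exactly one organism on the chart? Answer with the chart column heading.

Pigment

As reported, no row in the chart matches all 7 reactions.
Reversing Pigment (to −) → unique match: Acinetobacter lwoffii.
Reversing arginine dihydrolase → still no organism matches.
Reversing Urease → still no organism matches.
Reversing Motility → still no organism matches.
Reversing Citrate → still no organism matches.
Reversing Oxidase → still no organism matches.
Reversing OF glucose → still no organism matches.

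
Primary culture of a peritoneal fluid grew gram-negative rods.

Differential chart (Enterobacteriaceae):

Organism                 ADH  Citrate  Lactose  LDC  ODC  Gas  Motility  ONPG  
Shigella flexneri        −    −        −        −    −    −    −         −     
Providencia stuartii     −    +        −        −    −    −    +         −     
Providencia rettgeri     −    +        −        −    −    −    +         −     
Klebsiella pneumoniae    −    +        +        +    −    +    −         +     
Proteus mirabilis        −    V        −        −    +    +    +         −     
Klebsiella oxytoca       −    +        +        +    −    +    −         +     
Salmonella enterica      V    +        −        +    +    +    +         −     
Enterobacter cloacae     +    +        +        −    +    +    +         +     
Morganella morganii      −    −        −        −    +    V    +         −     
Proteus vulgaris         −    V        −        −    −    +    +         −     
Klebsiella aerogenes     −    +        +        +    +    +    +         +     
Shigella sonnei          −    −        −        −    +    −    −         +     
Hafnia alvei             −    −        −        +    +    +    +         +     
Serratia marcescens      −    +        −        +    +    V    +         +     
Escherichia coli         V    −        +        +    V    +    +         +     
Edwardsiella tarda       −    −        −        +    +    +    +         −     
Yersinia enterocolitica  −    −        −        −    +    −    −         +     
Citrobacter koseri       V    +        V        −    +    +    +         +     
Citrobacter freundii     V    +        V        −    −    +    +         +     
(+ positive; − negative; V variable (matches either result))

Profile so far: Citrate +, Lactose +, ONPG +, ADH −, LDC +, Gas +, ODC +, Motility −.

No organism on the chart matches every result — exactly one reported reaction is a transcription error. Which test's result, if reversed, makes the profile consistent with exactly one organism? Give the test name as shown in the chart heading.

As reported, no row in the chart matches all 8 reactions.
Reversing Motility (to +) → unique match: Klebsiella aerogenes.
Reversing LDC → still no organism matches.
Reversing Citrate → still no organism matches.
Reversing Lactose → still no organism matches.
Reversing Gas → still no organism matches.
Reversing ONPG → still no organism matches.
Reversing ADH → still no organism matches.
Reversing ODC → 2 organisms match (not unique).

Motility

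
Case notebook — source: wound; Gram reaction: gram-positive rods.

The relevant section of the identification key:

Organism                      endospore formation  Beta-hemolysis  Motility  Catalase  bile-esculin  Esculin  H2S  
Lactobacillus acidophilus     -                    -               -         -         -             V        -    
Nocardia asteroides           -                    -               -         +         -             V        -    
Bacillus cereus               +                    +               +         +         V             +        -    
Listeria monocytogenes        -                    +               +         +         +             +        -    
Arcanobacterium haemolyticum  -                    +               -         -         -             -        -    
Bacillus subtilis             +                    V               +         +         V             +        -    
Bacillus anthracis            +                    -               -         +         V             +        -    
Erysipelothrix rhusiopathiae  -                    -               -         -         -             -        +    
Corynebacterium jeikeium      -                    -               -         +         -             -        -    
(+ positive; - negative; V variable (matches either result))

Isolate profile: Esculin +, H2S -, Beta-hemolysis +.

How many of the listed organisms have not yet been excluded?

H2S -: excludes Erysipelothrix rhusiopathiae — 8 left.
Esculin +: excludes Arcanobacterium haemolyticum, Corynebacterium jeikeium — 6 left.
Beta-hemolysis +: excludes Lactobacillus acidophilus, Nocardia asteroides, Bacillus anthracis — 3 left.
Still consistent: Bacillus cereus, Bacillus subtilis, Listeria monocytogenes.

3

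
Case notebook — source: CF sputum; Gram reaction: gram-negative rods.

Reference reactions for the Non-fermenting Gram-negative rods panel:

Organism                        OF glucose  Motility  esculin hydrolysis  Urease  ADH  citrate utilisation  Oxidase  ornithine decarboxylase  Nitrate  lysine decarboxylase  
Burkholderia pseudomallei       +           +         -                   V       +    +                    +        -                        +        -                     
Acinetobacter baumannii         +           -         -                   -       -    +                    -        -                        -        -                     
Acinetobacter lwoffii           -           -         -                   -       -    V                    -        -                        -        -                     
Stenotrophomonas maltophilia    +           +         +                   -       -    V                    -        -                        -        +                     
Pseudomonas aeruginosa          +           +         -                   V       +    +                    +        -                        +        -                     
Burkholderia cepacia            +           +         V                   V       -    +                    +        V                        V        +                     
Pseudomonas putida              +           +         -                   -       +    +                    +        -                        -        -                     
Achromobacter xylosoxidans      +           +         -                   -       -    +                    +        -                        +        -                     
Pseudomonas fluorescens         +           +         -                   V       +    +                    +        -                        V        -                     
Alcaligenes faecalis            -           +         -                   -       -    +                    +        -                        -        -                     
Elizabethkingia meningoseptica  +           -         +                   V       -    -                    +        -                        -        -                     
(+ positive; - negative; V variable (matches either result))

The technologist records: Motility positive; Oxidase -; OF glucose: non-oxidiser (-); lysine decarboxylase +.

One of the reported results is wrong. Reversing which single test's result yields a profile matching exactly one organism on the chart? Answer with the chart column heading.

As reported, no row in the chart matches all 4 reactions.
Reversing lysine decarboxylase → still no organism matches.
Reversing OF glucose (to +) → unique match: Stenotrophomonas maltophilia.
Reversing Oxidase → still no organism matches.
Reversing Motility → still no organism matches.

OF glucose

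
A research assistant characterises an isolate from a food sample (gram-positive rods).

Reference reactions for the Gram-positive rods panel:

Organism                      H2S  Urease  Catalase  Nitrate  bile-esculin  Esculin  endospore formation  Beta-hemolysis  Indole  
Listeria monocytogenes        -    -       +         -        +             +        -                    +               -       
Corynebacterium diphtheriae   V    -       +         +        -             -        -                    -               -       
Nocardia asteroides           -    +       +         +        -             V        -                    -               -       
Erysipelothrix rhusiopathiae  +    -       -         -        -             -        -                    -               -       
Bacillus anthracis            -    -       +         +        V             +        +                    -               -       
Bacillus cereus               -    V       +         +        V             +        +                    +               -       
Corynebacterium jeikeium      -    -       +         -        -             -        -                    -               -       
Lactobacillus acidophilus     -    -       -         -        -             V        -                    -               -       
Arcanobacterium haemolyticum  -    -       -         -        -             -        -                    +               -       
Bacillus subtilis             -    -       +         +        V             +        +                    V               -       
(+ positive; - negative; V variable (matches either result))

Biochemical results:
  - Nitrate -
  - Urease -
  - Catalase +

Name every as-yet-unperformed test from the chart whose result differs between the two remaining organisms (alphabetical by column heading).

Beta-hemolysis, bile-esculin, Esculin

Nitrate -: excludes 5 organisms — 5 left.
Catalase +: excludes Erysipelothrix rhusiopathiae, Lactobacillus acidophilus, Arcanobacterium haemolyticum — 2 left.
Urease -: all 2 remaining candidates are consistent.
Two candidates remain: Corynebacterium jeikeium and Listeria monocytogenes.
  H2S: - vs - — same for both, does not separate.
  bile-esculin: Corynebacterium jeikeium -, Listeria monocytogenes + — discriminates.
  Esculin: Corynebacterium jeikeium -, Listeria monocytogenes + — discriminates.
  endospore formation: - vs - — same for both, does not separate.
  Beta-hemolysis: Corynebacterium jeikeium -, Listeria monocytogenes + — discriminates.
  Indole: - vs - — same for both, does not separate.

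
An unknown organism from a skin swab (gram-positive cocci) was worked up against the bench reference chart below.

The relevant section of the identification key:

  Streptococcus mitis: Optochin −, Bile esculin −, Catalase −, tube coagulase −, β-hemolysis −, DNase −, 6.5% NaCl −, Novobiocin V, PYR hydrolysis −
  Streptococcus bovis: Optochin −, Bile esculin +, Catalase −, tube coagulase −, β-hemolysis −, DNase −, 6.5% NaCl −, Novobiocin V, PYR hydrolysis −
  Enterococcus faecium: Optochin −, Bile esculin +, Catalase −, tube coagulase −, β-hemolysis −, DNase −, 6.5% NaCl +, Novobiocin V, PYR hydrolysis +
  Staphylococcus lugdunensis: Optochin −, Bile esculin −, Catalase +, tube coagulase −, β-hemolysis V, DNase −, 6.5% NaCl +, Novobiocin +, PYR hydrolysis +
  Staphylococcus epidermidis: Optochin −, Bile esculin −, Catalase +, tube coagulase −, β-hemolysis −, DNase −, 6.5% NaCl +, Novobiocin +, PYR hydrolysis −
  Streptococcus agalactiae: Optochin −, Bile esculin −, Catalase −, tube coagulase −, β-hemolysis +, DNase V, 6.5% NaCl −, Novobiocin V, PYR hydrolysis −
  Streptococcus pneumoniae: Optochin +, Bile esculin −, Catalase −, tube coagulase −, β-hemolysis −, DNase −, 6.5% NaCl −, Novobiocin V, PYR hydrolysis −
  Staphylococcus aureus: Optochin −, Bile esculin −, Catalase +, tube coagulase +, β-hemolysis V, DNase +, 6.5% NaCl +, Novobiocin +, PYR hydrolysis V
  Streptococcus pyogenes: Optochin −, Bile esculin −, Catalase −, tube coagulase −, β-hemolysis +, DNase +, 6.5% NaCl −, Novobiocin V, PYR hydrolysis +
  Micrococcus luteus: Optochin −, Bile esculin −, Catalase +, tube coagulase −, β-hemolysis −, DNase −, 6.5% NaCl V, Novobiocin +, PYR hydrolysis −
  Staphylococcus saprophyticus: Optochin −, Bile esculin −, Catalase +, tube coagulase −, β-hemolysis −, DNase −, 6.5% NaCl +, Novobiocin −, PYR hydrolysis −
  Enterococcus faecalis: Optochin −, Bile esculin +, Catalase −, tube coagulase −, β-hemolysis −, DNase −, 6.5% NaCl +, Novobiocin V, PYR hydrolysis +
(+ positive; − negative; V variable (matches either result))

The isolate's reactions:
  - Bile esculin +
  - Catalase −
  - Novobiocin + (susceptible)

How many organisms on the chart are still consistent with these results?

3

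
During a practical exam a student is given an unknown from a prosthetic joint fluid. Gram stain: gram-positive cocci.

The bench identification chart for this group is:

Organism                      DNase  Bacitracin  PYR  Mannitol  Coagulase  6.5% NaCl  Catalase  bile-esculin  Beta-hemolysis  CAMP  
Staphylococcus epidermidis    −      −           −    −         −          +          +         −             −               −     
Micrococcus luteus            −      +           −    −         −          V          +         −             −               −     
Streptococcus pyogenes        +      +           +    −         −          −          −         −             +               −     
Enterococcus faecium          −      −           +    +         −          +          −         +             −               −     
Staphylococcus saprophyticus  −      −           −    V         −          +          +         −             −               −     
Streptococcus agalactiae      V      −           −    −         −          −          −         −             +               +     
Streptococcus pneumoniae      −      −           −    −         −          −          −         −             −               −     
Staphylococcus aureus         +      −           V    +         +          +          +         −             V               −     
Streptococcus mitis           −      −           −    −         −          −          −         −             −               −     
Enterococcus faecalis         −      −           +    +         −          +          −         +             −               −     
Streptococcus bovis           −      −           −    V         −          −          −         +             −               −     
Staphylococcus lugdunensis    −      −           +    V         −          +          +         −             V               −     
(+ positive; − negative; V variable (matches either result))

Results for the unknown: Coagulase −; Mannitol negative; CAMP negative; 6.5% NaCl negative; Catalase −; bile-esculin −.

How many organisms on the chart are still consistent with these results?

Catalase −: excludes 5 organisms — 7 left.
bile-esculin −: excludes Enterococcus faecium, Enterococcus faecalis, Streptococcus bovis — 4 left.
Mannitol −: all 4 remaining candidates are consistent.
Coagulase −: all 4 remaining candidates are consistent.
6.5% NaCl −: all 4 remaining candidates are consistent.
CAMP −: excludes Streptococcus agalactiae — 3 left.
Still consistent: Streptococcus mitis, Streptococcus pneumoniae, Streptococcus pyogenes.

3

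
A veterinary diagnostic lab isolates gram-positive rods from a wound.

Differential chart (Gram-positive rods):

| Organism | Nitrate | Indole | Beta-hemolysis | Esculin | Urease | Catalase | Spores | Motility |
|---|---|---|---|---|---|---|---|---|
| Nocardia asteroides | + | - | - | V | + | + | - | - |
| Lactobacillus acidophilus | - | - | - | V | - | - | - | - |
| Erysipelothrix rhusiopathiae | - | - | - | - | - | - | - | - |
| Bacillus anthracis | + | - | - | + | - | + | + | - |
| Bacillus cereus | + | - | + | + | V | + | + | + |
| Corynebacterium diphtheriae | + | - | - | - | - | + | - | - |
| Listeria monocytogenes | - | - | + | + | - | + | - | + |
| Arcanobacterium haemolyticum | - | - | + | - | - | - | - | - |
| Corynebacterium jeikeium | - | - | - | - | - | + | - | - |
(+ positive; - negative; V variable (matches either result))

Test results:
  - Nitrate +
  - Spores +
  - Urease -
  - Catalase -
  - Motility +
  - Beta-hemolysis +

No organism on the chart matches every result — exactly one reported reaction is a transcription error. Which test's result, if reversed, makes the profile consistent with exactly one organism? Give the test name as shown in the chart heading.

Catalase

As reported, no row in the chart matches all 6 reactions.
Reversing Nitrate → still no organism matches.
Reversing Spores → still no organism matches.
Reversing Urease → still no organism matches.
Reversing Beta-hemolysis → still no organism matches.
Reversing Catalase (to +) → unique match: Bacillus cereus.
Reversing Motility → still no organism matches.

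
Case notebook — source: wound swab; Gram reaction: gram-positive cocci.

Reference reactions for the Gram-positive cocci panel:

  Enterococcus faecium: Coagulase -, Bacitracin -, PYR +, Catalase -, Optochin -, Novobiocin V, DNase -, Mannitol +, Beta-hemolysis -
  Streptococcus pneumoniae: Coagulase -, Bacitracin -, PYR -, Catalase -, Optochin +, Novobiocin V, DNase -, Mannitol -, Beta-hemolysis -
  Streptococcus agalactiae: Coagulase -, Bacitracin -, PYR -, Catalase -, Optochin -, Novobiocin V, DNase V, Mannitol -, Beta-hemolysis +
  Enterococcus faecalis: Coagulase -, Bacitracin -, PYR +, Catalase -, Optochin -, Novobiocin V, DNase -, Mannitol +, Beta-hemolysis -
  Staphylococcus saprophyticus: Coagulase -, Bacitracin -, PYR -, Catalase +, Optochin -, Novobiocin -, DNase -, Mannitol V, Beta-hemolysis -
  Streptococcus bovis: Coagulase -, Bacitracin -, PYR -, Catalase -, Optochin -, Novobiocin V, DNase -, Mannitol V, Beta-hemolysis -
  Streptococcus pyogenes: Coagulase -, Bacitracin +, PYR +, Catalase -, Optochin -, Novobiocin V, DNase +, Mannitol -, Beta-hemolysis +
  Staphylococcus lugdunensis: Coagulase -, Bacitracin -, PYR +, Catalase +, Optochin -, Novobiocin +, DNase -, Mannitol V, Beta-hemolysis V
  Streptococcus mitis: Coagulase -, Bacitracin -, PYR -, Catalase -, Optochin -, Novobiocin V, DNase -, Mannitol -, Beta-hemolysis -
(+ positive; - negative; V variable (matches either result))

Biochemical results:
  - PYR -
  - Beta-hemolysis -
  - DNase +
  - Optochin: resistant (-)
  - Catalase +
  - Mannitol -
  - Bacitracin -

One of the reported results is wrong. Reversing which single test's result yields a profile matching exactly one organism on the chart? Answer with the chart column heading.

DNase

As reported, no row in the chart matches all 7 reactions.
Reversing Bacitracin → still no organism matches.
Reversing Optochin → still no organism matches.
Reversing PYR → still no organism matches.
Reversing Beta-hemolysis → still no organism matches.
Reversing Catalase → still no organism matches.
Reversing Mannitol → still no organism matches.
Reversing DNase (to -) → unique match: Staphylococcus saprophyticus.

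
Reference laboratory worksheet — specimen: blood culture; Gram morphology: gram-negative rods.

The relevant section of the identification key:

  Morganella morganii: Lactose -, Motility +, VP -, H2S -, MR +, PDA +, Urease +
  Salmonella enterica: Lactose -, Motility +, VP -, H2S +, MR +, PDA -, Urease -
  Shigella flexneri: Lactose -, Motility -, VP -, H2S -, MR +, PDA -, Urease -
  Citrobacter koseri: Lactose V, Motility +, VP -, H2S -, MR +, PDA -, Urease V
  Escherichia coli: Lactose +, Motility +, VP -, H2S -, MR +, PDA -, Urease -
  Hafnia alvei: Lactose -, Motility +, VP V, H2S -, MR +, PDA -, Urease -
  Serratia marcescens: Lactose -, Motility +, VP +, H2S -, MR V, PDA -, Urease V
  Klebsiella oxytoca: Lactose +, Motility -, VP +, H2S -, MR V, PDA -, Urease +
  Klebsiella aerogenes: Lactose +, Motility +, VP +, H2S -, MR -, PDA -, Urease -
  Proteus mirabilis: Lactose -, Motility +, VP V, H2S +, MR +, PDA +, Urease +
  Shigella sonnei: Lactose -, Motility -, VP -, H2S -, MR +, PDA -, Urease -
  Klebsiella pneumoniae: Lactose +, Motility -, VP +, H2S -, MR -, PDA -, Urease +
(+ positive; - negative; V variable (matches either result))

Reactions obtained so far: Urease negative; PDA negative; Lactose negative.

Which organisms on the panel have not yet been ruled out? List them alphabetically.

Citrobacter koseri, Hafnia alvei, Salmonella enterica, Serratia marcescens, Shigella flexneri, Shigella sonnei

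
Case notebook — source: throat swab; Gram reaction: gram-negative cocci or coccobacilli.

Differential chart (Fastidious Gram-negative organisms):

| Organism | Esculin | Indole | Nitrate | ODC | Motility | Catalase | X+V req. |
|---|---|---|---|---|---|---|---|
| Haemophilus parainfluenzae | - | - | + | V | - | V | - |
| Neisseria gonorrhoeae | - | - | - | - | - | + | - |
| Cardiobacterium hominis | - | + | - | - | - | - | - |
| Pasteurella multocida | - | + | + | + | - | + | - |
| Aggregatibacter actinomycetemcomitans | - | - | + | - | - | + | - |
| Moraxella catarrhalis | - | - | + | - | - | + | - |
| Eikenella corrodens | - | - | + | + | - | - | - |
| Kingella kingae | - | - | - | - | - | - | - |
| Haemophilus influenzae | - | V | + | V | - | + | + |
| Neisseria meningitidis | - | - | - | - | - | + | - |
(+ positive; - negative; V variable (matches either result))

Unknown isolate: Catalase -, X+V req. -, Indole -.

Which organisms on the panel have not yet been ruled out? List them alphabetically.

Catalase -: excludes 6 organisms — 4 left.
X+V req. -: all 4 remaining candidates are consistent.
Indole -: excludes Cardiobacterium hominis — 3 left.

Eikenella corrodens, Haemophilus parainfluenzae, Kingella kingae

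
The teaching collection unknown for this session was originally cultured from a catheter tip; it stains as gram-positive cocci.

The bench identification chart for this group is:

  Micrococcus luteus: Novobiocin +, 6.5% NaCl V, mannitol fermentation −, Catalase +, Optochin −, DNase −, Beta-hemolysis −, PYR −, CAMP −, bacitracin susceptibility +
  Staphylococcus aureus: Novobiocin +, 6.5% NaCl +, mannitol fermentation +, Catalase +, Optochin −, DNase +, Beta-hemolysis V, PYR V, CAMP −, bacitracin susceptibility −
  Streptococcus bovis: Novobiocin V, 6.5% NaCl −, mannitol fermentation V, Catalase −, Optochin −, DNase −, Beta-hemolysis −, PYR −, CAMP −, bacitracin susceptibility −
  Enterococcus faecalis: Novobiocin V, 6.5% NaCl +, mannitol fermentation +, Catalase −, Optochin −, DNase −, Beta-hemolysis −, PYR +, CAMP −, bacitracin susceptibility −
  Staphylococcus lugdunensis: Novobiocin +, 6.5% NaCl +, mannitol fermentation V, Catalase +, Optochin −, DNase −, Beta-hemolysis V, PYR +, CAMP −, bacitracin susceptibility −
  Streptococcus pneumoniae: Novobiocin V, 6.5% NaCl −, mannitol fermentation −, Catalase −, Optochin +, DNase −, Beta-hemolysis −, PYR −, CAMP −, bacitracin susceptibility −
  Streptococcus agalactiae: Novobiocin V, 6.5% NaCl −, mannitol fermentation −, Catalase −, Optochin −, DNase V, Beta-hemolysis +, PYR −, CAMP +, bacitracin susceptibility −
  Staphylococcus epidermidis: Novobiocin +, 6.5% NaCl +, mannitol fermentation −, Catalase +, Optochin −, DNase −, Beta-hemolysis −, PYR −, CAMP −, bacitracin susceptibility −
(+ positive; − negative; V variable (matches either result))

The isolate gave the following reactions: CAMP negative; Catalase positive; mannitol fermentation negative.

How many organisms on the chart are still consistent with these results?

3

Catalase +: excludes Streptococcus bovis, Enterococcus faecalis, Streptococcus pneumoniae, Streptococcus agalactiae — 4 left.
mannitol fermentation −: excludes Staphylococcus aureus — 3 left.
CAMP −: all 3 remaining candidates are consistent.
Still consistent: Micrococcus luteus, Staphylococcus epidermidis, Staphylococcus lugdunensis.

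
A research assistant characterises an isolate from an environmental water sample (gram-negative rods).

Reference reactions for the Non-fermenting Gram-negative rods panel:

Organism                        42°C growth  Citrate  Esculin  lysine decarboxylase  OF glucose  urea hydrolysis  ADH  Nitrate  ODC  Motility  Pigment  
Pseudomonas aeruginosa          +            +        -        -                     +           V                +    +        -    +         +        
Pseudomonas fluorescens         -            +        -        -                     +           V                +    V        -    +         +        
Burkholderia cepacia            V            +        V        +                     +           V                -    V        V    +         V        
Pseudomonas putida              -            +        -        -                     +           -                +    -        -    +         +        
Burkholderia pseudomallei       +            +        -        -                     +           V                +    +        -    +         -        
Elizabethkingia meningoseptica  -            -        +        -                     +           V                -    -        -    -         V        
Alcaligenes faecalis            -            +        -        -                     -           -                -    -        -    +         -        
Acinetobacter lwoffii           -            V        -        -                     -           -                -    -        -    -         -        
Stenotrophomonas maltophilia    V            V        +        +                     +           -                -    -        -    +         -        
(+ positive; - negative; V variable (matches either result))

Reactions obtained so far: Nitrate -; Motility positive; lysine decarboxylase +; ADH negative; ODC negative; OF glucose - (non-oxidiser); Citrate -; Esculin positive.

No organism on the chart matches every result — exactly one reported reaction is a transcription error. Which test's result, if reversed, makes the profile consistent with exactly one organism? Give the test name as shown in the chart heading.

OF glucose

As reported, no row in the chart matches all 8 reactions.
Reversing Citrate → still no organism matches.
Reversing Esculin → still no organism matches.
Reversing Nitrate → still no organism matches.
Reversing OF glucose (to +) → unique match: Stenotrophomonas maltophilia.
Reversing lysine decarboxylase → still no organism matches.
Reversing Motility → still no organism matches.
Reversing ADH → still no organism matches.
Reversing ODC → still no organism matches.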